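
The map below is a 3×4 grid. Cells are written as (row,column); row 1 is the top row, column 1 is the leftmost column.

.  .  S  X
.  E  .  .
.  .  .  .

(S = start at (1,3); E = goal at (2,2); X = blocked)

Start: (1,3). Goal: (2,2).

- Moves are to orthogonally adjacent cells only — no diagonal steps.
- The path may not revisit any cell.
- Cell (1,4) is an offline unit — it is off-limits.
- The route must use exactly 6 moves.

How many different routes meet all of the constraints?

3

Need simple routes of exactly 6 moves from (1,3) to (2,2) (Manhattan distance 2, so 2 moves are spent on a detour and 2 undoing it).
Enumerating: (1,3) (2,3) (3,3) (3,2) (3,1) (2,1) (2,2) | (1,3) (2,3) (2,4) (3,4) (3,3) (3,2) (2,2) | (1,3) (1,2) (1,1) (2,1) (3,1) (3,2) (2,2).
That gives 3 routes.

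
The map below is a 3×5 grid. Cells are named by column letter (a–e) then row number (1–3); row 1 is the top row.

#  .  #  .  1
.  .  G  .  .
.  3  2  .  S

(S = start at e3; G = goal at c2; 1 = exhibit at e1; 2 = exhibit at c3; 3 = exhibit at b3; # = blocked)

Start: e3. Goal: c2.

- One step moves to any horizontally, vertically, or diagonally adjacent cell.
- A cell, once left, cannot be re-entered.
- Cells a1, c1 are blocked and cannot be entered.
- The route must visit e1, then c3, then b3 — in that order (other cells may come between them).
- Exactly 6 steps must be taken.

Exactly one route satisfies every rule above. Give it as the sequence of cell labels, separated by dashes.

The waypoints must appear in the order e1, c3, b3, with no cell reused.
Route from e3: up 2 to e1, down-left 2 to c3, left 1 to b3, up-right 1 to c2 — 6 moves in all.
Check: order respected (1 at step 2, 2 at step 4, 3 at step 5); 6 moves as required.

e3 - e2 - e1 - d2 - c3 - b3 - c2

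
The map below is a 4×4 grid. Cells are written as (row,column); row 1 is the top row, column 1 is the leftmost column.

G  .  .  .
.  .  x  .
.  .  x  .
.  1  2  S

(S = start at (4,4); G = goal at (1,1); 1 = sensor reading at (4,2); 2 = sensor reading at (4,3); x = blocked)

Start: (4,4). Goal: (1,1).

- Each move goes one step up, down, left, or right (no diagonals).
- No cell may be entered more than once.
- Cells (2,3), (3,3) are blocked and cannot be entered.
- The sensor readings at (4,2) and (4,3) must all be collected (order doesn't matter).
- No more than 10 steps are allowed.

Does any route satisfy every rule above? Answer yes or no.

yes

One route that works: (4,4) → (4,3) → (4,2) → (3,2) → (2,2) → (1,2) → (1,1).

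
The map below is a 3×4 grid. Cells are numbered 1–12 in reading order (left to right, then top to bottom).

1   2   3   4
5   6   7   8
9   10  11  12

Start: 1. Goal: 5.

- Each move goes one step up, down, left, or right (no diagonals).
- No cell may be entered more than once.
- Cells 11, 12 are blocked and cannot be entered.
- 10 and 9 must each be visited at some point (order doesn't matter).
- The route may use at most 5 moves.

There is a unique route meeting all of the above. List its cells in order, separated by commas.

1, 2, 6, 10, 9, 5

The budget equals the shortest possible length, so every move has to be on a shortest route through the required cells.
Route from 1: right to 2, 2× down (reaching 10), left to 9, up to 5 — 5 moves in all.
Check: all required cells visited; 5 ≤ 5 moves.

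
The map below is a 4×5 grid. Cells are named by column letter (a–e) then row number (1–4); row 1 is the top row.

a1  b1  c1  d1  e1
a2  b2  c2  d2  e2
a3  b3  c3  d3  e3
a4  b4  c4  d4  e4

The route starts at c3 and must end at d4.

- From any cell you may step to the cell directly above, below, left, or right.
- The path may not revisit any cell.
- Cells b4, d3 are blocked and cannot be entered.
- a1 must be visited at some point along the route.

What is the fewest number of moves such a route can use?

12

Any route passes through a1 somewhere between c3 and d4. Summing Manhattan distances along the two legs (c3 → a1 → d4) gives a lower bound of 4 + 6 = 10 moves.
The shortest route satisfying every rule uses 12 moves: c3 → c2 → b2 → a2 → a1 → b1 → c1 → d1 → d2 → e2 → e3 → e4 → d4.
The no-revisit rule (legs can't share cells) pushes the minimum above the 10-move bound; an exhaustive check rules out every length from 10 to 11, leaving 12 as the minimum.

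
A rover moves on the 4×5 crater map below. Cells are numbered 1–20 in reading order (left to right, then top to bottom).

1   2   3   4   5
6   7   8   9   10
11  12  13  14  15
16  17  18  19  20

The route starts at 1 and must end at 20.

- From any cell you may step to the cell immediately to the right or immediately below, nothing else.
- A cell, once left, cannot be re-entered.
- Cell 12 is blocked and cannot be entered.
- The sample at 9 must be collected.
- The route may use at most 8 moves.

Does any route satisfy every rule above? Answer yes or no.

One route that works: 1 → 6 → 7 → 8 → 9 → 14 → 19 → 20.

yes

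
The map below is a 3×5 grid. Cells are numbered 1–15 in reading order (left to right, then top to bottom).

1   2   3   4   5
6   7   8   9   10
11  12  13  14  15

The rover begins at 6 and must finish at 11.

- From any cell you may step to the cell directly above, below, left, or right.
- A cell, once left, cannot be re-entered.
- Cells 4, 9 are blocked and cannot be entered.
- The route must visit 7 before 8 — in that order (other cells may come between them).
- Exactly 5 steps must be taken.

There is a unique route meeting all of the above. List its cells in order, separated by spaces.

6 7 8 13 12 11

The waypoints must appear in the order 7, 8, with no cell reused.
Route from 6: 2× right (reaching 8), down to 13, 2× left (reaching 11) — 5 moves in all.
Check: order respected (7 at step 1, 8 at step 2); 5 moves as required.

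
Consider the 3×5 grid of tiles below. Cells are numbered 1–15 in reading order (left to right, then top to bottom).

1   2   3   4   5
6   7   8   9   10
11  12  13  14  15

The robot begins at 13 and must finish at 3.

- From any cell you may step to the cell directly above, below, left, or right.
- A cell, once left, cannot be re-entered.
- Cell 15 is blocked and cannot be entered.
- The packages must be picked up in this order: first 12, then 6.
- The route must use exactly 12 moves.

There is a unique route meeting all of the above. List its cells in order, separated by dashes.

13 - 12 - 11 - 6 - 1 - 2 - 7 - 8 - 9 - 10 - 5 - 4 - 3

The waypoints must appear in the order 12, 6, with no cell reused.
Route from 13: left 2 to 11, up 2 to 1, right 1 to 2, down 1 to 7, right 3 to 10, up 1 to 5, left 2 to 3 — 12 moves in all.
Check: order respected (12 at step 1, 6 at step 3); 12 moves as required.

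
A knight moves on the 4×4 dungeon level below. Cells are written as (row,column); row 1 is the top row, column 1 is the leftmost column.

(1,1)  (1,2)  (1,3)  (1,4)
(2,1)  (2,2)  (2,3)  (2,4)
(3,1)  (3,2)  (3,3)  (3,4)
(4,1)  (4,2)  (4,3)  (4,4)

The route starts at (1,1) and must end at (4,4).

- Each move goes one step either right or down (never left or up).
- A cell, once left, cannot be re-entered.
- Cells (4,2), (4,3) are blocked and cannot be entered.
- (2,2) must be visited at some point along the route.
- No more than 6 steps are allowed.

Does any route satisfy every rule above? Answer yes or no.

One route that works: (1,1) → (2,1) → (2,2) → (3,2) → (3,3) → (3,4) → (4,4).

yes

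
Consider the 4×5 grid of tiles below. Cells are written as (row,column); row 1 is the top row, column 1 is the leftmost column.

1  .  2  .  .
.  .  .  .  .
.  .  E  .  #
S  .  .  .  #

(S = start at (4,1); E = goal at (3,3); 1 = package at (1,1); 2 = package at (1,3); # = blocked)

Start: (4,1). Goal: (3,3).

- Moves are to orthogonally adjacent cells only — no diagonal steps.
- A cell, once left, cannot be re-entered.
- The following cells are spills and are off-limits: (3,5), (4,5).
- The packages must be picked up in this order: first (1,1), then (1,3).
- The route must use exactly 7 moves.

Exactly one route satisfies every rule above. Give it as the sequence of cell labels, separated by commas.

(4,1), (3,1), (2,1), (1,1), (1,2), (1,3), (2,3), (3,3)

The waypoints must appear in the order (1,1), (1,3), with no cell reused.
Route from (4,1): 3× up (reaching (1,1)), 2× right (reaching (1,3)), 2× down (reaching (3,3)) — 7 moves in all.
Check: order respected (1 at step 3, 2 at step 5); 7 moves as required.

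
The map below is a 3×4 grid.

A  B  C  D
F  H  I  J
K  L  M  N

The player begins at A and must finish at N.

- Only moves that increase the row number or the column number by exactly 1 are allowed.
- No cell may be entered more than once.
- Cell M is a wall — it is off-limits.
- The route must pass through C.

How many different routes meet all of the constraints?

A right/down-only route from A to N makes exactly 2 down-moves and 3 right-moves in some order.
With no other constraints that would be C(5,2) = 10 routes.
Split at C and multiply the segment counts (each segment already excludes blocked cells): A→C: 1; C→N: 2; product = 2.
That gives 2 routes.

2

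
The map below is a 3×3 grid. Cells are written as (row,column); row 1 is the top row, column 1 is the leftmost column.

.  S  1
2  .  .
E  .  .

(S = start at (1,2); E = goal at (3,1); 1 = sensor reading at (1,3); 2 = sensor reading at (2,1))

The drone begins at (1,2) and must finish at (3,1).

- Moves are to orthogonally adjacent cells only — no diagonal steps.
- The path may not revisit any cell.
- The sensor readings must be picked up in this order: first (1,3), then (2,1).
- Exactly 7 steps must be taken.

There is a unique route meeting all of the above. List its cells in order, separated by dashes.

The waypoints must appear in the order (1,3), (2,1), with no cell reused.
Route from (1,2): right to (1,3), 2× down (reaching (3,3)), left to (3,2), up to (2,2), left to (2,1), down to (3,1) — 7 moves in all.
Check: order respected (1 at step 1, 2 at step 6); 7 moves as required.

(1,2) - (1,3) - (2,3) - (3,3) - (3,2) - (2,2) - (2,1) - (3,1)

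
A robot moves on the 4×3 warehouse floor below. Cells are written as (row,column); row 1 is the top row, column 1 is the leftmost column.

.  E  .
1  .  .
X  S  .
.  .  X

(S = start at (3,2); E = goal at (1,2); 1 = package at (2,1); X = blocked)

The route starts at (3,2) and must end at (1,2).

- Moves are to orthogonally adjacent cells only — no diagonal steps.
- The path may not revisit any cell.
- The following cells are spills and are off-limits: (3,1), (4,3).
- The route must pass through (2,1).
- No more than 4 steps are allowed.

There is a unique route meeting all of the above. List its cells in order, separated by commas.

Any route must reach (2,1) and still end at (1,2) within 4 moves, so the order of the required stops is forced.
Route from (3,2): up to (2,2), left to (2,1), up to (1,1), right to (1,2) — 4 moves in all.
Check: all required cells visited; 4 ≤ 4 moves.

(3,2), (2,2), (2,1), (1,1), (1,2)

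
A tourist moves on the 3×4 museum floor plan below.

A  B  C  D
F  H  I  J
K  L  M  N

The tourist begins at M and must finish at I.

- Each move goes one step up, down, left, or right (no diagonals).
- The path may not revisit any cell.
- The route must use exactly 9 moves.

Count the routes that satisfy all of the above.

4

Need simple routes of exactly 9 moves from M to I (Manhattan distance 1, so 4 moves are spent on a detour and 4 undoing it).
Enumerating: M L H F A B C D J I | M L K F A B C D J I | M L K F H B C D J I | M N J D C B A F H I.
That gives 4 routes.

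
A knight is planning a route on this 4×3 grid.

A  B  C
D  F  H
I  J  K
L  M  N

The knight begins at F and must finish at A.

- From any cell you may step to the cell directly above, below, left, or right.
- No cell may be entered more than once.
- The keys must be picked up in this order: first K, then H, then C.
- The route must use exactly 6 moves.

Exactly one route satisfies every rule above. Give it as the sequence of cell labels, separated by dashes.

F - J - K - H - C - B - A

The waypoints must appear in the order K, H, C, with no cell reused.
Route from F: down to J, right to K, 2× up (reaching C), 2× left (reaching A) — 6 moves in all.
Check: order respected (K at step 2, H at step 3, C at step 4); 6 moves as required.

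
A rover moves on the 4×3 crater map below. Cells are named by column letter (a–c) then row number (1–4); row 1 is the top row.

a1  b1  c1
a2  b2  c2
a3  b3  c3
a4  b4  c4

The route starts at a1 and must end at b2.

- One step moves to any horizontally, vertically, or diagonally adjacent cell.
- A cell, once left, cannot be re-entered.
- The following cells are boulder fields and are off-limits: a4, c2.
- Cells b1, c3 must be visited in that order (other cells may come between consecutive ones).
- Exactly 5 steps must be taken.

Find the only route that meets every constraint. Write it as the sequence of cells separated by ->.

a1 -> b1 -> a2 -> b3 -> c3 -> b2

The waypoints must appear in the order b1, c3, with no cell reused.
Route from a1: right 1 to b1, down-left 1 to a2, down-right 1 to b3, right 1 to c3, up-left 1 to b2 — 5 moves in all.
Check: order respected (b1 at step 1, c3 at step 4); 5 moves as required.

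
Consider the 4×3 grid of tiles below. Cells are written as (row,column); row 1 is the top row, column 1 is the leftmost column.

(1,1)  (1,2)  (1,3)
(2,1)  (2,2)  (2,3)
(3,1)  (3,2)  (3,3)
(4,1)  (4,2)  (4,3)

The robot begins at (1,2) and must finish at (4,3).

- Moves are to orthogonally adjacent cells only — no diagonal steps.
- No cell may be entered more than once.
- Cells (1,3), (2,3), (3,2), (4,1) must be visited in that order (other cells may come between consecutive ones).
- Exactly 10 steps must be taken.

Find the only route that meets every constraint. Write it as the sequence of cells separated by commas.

The waypoints must appear in the order (1,3), (2,3), (3,2), (4,1), with no cell reused.
Route from (1,2): right 1 to (1,3), down 2 to (3,3), left 1 to (3,2), up 1 to (2,2), left 1 to (2,1), down 2 to (4,1), right 2 to (4,3) — 10 moves in all.
Check: order respected ((1,3) at step 1, (2,3) at step 2, (3,2) at step 4, (4,1) at step 8); 10 moves as required.

(1,2), (1,3), (2,3), (3,3), (3,2), (2,2), (2,1), (3,1), (4,1), (4,2), (4,3)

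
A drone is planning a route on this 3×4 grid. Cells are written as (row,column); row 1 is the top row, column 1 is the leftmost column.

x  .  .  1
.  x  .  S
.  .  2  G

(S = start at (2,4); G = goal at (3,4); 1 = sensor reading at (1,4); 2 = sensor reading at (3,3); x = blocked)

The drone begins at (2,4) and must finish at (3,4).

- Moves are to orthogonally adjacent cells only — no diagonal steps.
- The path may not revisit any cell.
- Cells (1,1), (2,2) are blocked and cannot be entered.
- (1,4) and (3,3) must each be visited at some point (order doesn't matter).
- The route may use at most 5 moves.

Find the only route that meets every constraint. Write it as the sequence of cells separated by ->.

(2,4) -> (1,4) -> (1,3) -> (2,3) -> (3,3) -> (3,4)

Any route must reach (1,4) and (3,3) and still end at (3,4) within 5 moves, so the order of the required stops is forced.
Route from (2,4): up to (1,4), left to (1,3), 2× down (reaching (3,3)), right to (3,4) — 5 moves in all.
Check: all required cells visited; 5 ≤ 5 moves.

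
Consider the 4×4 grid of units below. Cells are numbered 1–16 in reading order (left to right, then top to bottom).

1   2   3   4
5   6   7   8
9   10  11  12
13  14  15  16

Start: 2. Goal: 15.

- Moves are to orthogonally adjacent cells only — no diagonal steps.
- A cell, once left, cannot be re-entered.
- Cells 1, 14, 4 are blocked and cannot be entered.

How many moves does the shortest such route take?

4

The Manhattan distance from 2 to 15 is |1−4| + |2−3| = 4, so at least 4 moves are needed.
A route of 4 moves achieves this: 2 → 6 → 10 → 11 → 15.
Since 4 matches the lower bound, it is optimal.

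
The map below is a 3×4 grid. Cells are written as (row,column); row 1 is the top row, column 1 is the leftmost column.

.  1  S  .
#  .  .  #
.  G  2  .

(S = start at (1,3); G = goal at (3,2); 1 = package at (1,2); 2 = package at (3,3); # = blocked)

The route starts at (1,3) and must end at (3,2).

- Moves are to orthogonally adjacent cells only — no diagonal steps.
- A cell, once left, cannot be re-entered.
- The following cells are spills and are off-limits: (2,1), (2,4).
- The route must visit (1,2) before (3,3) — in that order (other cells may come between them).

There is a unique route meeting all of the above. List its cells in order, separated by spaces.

The waypoints must appear in the order (1,2), (3,3), with no cell reused.
Route from (1,3): left to (1,2), down to (2,2), right to (2,3), down to (3,3), left to (3,2) — 5 moves in all.
Check: order respected (1 at step 1, 2 at step 4).

(1,3) (1,2) (2,2) (2,3) (3,3) (3,2)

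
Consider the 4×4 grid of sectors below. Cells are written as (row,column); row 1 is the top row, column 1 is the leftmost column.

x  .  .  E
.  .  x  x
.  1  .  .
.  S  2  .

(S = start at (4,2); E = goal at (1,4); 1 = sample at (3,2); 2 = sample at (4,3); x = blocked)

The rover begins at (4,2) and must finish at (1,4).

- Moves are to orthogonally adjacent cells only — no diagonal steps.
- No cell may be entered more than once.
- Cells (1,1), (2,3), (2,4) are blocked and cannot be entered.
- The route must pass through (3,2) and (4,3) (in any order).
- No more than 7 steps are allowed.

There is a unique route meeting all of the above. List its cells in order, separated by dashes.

The 7-move cap with required stops at (3,2), (4,3) leaves no slack for detours.
Route from (4,2): right 1 to (4,3), up 1 to (3,3), left 1 to (3,2), up 2 to (1,2), right 2 to (1,4) — 7 moves in all.
Check: all required cells visited; 7 ≤ 7 moves.

(4,2) - (4,3) - (3,3) - (3,2) - (2,2) - (1,2) - (1,3) - (1,4)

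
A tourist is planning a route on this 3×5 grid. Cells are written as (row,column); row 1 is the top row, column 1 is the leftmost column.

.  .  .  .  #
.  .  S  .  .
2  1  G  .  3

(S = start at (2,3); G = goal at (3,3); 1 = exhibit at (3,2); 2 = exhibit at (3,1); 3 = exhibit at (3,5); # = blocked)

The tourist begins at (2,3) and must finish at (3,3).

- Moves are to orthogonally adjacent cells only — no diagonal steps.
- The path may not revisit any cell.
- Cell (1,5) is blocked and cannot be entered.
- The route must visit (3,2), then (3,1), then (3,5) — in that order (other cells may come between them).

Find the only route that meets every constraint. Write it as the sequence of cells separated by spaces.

The waypoints must appear in the order (3,2), (3,1), (3,5), with no cell reused.
Route from (2,3): left 1 to (2,2), down 1 to (3,2), left 1 to (3,1), up 2 to (1,1), right 3 to (1,4), down 1 to (2,4), right 1 to (2,5), down 1 to (3,5), left 2 to (3,3) — 13 moves in all.
Check: order respected (1 at step 2, 2 at step 3, 3 at step 11).

(2,3) (2,2) (3,2) (3,1) (2,1) (1,1) (1,2) (1,3) (1,4) (2,4) (2,5) (3,5) (3,4) (3,3)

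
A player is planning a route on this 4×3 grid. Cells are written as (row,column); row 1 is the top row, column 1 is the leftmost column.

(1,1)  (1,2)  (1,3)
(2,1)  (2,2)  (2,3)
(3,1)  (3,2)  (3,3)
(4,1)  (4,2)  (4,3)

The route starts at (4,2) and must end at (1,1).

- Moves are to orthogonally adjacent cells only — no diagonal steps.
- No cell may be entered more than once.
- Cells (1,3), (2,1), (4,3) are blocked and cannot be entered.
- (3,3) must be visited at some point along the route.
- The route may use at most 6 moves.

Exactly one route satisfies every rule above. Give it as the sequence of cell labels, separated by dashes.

(4,2) - (3,2) - (3,3) - (2,3) - (2,2) - (1,2) - (1,1)

The 6-move cap with required stops at (3,3) leaves no slack for detours.
Route from (4,2): up 1 to (3,2), right 1 to (3,3), up 1 to (2,3), left 1 to (2,2), up 1 to (1,2), left 1 to (1,1) — 6 moves in all.
Check: all required cells visited; 6 ≤ 6 moves.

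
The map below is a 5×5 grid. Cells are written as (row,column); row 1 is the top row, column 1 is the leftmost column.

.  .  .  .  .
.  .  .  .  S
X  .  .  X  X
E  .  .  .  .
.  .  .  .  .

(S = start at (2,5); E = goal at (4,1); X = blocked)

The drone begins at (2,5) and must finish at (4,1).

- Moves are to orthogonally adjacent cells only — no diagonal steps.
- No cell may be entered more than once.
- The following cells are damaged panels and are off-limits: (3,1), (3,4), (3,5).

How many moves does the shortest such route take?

6

The Manhattan distance from (2,5) to (4,1) is |2−4| + |5−1| = 6, so at least 6 moves are needed.
A route of 6 moves achieves this: (2,5) → (2,4) → (2,3) → (3,3) → (4,3) → (4,2) → (4,1).
Since 6 matches the lower bound, it is optimal.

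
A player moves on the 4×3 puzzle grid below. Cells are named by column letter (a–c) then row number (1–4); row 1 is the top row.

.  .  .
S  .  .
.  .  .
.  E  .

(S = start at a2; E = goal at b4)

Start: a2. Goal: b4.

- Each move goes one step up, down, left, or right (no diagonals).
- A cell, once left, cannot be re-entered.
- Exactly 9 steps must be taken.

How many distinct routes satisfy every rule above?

Need simple routes of exactly 9 moves from a2 to b4 (Manhattan distance 3, so 3 moves are spent on a detour and 3 undoing it).
Enumerating: a2 a1 b1 b2 c2 c3 b3 a3 a4 b4 | a2 a1 b1 c1 c2 c3 b3 a3 a4 b4 | a2 a1 b1 c1 c2 b2 b3 a3 a4 b4 | a2 a1 b1 c1 c2 b2 b3 c3 c4 b4 | a2 a3 b3 b2 b1 c1 c2 c3 c4 b4 | a2 b2 b1 c1 c2 c3 b3 a3 a4 b4.
That gives 6 routes.

6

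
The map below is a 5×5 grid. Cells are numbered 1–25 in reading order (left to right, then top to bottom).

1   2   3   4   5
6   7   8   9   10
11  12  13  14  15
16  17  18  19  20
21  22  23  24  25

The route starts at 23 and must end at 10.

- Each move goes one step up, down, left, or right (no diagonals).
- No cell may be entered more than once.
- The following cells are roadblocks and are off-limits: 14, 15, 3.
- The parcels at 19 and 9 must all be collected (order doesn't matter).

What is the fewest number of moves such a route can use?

Any route passes through 19 and 9 in some order between 23 and 10. Summing Manhattan distances along each leg and taking the cheapest ordering (23 → 19 → 9 → 10) gives a lower bound of 2 + 2 + 1 = 5 moves.
That bound ignores the blocked cells. Measuring each leg by the fewest moves that actually steer around them (23→19: 2; 19→9: 4; 9→10: 1) raises the lower bound to 7.
A route of 7 moves exists: 23 → 24 → 19 → 18 → 13 → 8 → 9 → 10.
Since 7 matches that lower bound, it is optimal.

7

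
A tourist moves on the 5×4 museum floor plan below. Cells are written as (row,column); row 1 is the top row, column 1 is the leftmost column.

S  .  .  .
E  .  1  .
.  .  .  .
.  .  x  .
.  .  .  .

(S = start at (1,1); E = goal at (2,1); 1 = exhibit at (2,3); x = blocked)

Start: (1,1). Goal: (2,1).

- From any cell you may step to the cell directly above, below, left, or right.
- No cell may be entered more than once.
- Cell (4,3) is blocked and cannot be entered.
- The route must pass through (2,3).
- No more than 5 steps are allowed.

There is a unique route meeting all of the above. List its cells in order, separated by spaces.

(1,1) (1,2) (1,3) (2,3) (2,2) (2,1)

The budget equals the shortest possible length, so every move has to be on a shortest route through the required cells.
Route from (1,1): 2× right (reaching (1,3)), down to (2,3), 2× left (reaching (2,1)) — 5 moves in all.
Check: all required cells visited; 5 ≤ 5 moves.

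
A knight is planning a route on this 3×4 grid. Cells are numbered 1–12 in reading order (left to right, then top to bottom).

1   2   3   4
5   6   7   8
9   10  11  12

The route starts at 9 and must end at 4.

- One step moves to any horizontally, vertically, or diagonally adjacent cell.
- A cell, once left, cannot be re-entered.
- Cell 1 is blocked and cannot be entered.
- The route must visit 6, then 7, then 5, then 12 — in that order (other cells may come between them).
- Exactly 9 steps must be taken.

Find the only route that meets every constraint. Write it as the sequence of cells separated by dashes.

The waypoints must appear in the order 6, 7, 5, 12, with no cell reused.
Route from 9: up-right 1 to 6, right 1 to 7, up-left 1 to 2, down-left 1 to 5, down-right 1 to 10, right 2 to 12, up 2 to 4 — 9 moves in all.
Check: order respected (6 at step 1, 7 at step 2, 5 at step 4, 12 at step 7); 9 moves as required.

9 - 6 - 7 - 2 - 5 - 10 - 11 - 12 - 8 - 4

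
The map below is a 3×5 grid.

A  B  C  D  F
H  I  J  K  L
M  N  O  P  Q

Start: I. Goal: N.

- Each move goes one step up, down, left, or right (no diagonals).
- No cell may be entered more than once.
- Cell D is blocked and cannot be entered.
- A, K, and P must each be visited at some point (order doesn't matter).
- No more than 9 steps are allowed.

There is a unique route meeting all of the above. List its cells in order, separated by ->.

I -> H -> A -> B -> C -> J -> K -> P -> O -> N

Any route must reach A, K, and P and still end at N within 9 moves, so the order of the required stops is forced.
Route from I: left 1 to H, up 1 to A, right 2 to C, down 1 to J, right 1 to K, down 1 to P, left 2 to N — 9 moves in all.
Check: all required cells visited; 9 ≤ 9 moves.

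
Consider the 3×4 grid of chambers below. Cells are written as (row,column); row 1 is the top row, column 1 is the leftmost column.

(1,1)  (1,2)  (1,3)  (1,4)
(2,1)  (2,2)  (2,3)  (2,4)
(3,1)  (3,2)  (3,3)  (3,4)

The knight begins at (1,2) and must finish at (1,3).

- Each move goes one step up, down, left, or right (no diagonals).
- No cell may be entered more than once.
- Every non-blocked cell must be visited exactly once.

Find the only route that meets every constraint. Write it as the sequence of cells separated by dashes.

(1,2) - (1,1) - (2,1) - (3,1) - (3,2) - (2,2) - (2,3) - (3,3) - (3,4) - (2,4) - (1,4) - (1,3)

Need to visit all 12 open cells exactly once, starting at (1,2) and ending at (1,3).
Cell (1,4) has only two open neighbours ((2,4) and (1,3)), so the path must pass straight through it: one of those is the cell it's entered from and the other is where it exits.
Route from (1,2): left to (1,1), 2× down (reaching (3,1)), right to (3,2), up to (2,2), right to (2,3), down to (3,3), right to (3,4), 2× up (reaching (1,4)), left to (1,3) — 11 moves in all.
Check: all 12 open cells covered.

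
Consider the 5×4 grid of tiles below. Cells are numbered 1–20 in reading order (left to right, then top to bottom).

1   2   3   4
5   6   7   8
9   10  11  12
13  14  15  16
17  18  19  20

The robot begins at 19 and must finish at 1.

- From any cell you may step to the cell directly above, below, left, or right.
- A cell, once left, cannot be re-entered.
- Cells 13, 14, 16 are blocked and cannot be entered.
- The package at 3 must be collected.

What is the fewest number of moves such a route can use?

Any route passes through 3 somewhere between 19 and 1. Summing Manhattan distances along the two legs (19 → 3 → 1) gives a lower bound of 4 + 2 = 6 moves.
A route of 6 moves achieves this: 19 → 15 → 11 → 7 → 3 → 2 → 1.
Since 6 matches the lower bound, it is optimal.

6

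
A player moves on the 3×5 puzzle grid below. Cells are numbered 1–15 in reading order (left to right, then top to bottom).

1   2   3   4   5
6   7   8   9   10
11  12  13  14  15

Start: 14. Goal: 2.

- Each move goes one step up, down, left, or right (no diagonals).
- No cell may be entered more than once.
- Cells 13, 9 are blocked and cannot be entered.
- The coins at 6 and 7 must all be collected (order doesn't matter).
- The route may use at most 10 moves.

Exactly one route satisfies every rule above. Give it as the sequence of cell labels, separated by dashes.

The budget equals the shortest possible length, so every move has to be on a shortest route through the required cells.
Route from 14: right to 15, 2× up (reaching 5), 2× left (reaching 3), down to 8, 2× left (reaching 6), up to 1, right to 2 — 10 moves in all.
Check: all required cells visited; 10 ≤ 10 moves.

14 - 15 - 10 - 5 - 4 - 3 - 8 - 7 - 6 - 1 - 2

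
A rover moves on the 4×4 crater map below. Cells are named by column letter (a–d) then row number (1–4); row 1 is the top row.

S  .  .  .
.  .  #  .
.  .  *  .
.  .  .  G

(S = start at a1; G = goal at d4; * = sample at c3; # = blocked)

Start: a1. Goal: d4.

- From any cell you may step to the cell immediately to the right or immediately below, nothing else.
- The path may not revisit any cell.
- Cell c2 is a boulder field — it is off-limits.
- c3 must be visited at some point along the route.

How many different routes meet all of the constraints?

A right/down-only route from a1 to d4 makes exactly 3 down-moves and 3 right-moves in some order.
With no other constraints that would be C(6,3) = 20 routes.
Split at c3 and multiply the segment counts (each segment already excludes blocked cells): a1→c3: 3; c3→d4: 2; product = 6.
That gives 6 routes.

6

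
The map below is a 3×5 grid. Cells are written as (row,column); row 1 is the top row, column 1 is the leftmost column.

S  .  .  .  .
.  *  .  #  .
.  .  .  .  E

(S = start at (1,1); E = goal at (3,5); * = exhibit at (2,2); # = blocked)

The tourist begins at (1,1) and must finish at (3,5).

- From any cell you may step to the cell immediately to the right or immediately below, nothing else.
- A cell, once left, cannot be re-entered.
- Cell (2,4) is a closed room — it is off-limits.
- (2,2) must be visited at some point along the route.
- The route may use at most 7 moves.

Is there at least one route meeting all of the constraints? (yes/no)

One route that works: (1,1) → (2,1) → (2,2) → (3,2) → (3,3) → (3,4) → (3,5).

yes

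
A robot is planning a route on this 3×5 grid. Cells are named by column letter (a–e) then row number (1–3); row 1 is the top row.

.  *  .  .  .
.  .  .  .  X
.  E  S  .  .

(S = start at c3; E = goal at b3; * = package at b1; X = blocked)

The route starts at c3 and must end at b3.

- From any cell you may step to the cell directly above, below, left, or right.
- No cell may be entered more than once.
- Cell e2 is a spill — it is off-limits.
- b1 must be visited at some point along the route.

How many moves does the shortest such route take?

Any route passes through b1 somewhere between c3 and b3. Summing Manhattan distances along the two legs (c3 → b1 → b3) gives a lower bound of 3 + 2 = 5 moves.
A route of 5 moves achieves this: c3 → c2 → c1 → b1 → b2 → b3.
Since 5 matches the lower bound, it is optimal.

5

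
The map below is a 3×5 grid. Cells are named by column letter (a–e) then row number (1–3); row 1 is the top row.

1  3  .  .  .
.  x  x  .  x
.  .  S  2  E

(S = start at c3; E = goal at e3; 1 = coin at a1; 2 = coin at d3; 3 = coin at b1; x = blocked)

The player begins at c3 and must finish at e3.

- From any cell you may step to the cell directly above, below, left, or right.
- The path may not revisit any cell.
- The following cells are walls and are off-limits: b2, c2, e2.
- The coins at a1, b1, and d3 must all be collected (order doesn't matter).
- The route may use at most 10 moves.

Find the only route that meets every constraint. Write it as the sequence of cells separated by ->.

c3 -> b3 -> a3 -> a2 -> a1 -> b1 -> c1 -> d1 -> d2 -> d3 -> e3

Any route must reach a1, b1, and d3 and still end at e3 within 10 moves, so the order of the required stops is forced.
Route from c3: left 2 to a3, up 2 to a1, right 3 to d1, down 2 to d3, right 1 to e3 — 10 moves in all.
Check: all required cells visited; 10 ≤ 10 moves.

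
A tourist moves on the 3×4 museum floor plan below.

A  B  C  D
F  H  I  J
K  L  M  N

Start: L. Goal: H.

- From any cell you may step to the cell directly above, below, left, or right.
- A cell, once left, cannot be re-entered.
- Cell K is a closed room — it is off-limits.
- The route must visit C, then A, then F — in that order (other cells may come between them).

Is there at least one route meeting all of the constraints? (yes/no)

yes

One route that works: L → M → I → C → B → A → F → H.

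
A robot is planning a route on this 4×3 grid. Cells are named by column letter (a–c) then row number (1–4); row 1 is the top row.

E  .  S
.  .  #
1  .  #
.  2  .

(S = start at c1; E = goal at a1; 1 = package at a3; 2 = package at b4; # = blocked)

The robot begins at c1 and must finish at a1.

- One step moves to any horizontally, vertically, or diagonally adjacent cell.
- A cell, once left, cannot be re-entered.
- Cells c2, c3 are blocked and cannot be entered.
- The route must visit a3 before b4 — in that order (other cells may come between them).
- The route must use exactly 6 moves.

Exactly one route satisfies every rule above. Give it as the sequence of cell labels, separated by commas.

c1, b2, a3, b4, b3, a2, a1

The waypoints must appear in the order a3, b4, with no cell reused.
Route from c1: 2× down-left (reaching a3), down-right to b4, up to b3, up-left to a2, up to a1 — 6 moves in all.
Check: order respected (1 at step 2, 2 at step 3); 6 moves as required.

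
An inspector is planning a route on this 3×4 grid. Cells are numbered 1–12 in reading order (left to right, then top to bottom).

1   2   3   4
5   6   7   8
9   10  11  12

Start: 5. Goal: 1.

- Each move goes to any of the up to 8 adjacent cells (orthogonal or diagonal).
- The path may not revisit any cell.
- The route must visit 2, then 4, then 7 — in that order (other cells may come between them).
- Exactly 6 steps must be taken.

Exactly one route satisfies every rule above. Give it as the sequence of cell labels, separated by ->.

The waypoints must appear in the order 2, 4, 7, with no cell reused.
Route from 5: up-right 1 to 2, right 2 to 4, down-left 1 to 7, left 1 to 6, up-left 1 to 1 — 6 moves in all.
Check: order respected (2 at step 1, 4 at step 3, 7 at step 4); 6 moves as required.

5 -> 2 -> 3 -> 4 -> 7 -> 6 -> 1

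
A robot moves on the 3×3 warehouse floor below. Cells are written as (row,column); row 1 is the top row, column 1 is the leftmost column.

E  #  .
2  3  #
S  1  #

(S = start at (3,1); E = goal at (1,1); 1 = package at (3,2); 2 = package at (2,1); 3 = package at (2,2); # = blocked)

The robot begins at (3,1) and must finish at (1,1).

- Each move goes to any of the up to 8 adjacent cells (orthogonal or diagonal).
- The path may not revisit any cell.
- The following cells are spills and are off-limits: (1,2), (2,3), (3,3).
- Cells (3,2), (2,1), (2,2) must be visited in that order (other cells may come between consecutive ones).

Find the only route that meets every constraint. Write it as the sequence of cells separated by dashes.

The waypoints must appear in the order (3,2), (2,1), (2,2), with no cell reused.
Route from (3,1): right 1 to (3,2), up-left 1 to (2,1), right 1 to (2,2), up-left 1 to (1,1) — 4 moves in all.
Check: order respected (1 at step 1, 2 at step 2, 3 at step 3).

(3,1) - (3,2) - (2,1) - (2,2) - (1,1)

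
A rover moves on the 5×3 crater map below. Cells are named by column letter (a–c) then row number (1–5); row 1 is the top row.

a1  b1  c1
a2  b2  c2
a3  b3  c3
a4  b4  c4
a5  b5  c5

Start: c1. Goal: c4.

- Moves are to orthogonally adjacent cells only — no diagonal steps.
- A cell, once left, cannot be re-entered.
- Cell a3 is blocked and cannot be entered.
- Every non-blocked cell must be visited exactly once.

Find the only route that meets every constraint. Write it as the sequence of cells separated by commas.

c1, b1, a1, a2, b2, c2, c3, b3, b4, a4, a5, b5, c5, c4

Need to visit all 14 open cells exactly once, starting at c1 and ending at c4.
Cell a4 has only two open neighbours (a5 and b4), so the path must pass straight through it: one of those is the cell it's entered from and the other is where it exits.
Route from c1: left 2 to a1, down 1 to a2, right 2 to c2, down 1 to c3, left 1 to b3, down 1 to b4, left 1 to a4, down 1 to a5, right 2 to c5, up 1 to c4 — 13 moves in all.
Check: all 14 open cells covered.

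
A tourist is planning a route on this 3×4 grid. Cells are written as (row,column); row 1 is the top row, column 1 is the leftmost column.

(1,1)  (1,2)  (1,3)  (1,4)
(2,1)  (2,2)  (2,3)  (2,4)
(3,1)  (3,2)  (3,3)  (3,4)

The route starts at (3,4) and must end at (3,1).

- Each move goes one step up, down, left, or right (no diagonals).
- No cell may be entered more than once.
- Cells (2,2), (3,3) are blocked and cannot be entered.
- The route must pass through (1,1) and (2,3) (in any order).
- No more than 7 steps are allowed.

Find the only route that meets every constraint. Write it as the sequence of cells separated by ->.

(3,4) -> (2,4) -> (2,3) -> (1,3) -> (1,2) -> (1,1) -> (2,1) -> (3,1)

The budget equals the shortest possible length, so every move has to be on a shortest route through the required cells.
Route from (3,4): up 1 to (2,4), left 1 to (2,3), up 1 to (1,3), left 2 to (1,1), down 2 to (3,1) — 7 moves in all.
Check: all required cells visited; 7 ≤ 7 moves.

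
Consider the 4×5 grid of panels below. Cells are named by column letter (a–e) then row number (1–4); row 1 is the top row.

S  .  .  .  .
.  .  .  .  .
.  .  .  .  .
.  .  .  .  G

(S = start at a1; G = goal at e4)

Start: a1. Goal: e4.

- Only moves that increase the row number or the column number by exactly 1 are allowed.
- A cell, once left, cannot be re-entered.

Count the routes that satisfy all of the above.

A right/down-only route from a1 to e4 makes exactly 3 down-moves and 4 right-moves in some order.
With no other constraints that would be C(7,3) = 35 routes.
That gives 35 routes.

35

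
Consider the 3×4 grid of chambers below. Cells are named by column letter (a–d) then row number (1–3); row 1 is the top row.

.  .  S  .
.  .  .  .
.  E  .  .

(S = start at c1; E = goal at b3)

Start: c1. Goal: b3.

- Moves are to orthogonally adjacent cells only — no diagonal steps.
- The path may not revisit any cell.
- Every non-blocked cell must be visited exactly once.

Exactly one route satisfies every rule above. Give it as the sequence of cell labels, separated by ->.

Need to visit all 12 open cells exactly once, starting at c1 and ending at b3.
Route from c1: right 1 to d1, down 2 to d3, left 1 to c3, up 1 to c2, left 1 to b2, up 1 to b1, left 1 to a1, down 2 to a3, right 1 to b3 — 11 moves in all.
Check: all 12 open cells covered.

c1 -> d1 -> d2 -> d3 -> c3 -> c2 -> b2 -> b1 -> a1 -> a2 -> a3 -> b3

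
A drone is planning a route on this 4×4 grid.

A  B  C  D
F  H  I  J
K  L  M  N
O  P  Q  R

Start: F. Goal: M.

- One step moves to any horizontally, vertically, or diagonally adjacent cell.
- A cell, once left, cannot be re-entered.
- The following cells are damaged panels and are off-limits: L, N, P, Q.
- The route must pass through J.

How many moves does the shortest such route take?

Any route passes through J somewhere between F and M. Summing Chebyshev distances along the two legs (F → J → M) gives a lower bound of 3 + 1 = 4 moves.
A route of 4 moves achieves this: F → B → C → J → M.
Since 4 matches the lower bound, it is optimal.

4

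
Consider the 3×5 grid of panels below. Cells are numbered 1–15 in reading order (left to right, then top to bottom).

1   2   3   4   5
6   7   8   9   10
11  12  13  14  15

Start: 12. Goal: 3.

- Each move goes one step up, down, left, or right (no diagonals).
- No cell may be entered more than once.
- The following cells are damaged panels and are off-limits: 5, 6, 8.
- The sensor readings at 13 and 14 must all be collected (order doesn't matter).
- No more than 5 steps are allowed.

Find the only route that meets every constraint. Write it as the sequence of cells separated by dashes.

Any route must reach 13 and 14 and still end at 3 within 5 moves, so the order of the required stops is forced.
Route from 12: right 2 to 14, up 2 to 4, left 1 to 3 — 5 moves in all.
Check: all required cells visited; 5 ≤ 5 moves.

12 - 13 - 14 - 9 - 4 - 3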